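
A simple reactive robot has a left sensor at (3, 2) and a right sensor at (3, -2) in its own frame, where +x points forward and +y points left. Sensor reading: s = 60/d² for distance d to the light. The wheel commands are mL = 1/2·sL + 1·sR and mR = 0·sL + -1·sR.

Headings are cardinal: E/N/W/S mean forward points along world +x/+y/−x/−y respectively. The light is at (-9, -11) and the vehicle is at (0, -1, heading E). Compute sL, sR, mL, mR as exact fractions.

left sensor world pos  = (3, 1); dL² = 288
right sensor world pos = (3, -3); dR² = 208
sL = 60/288 = 5/24
sR = 60/208 = 15/52
mL = 1/2·sL + 1·sR = 245/624
mR = 0·sL + -1·sR = -15/52

5/24 15/52 245/624 -15/52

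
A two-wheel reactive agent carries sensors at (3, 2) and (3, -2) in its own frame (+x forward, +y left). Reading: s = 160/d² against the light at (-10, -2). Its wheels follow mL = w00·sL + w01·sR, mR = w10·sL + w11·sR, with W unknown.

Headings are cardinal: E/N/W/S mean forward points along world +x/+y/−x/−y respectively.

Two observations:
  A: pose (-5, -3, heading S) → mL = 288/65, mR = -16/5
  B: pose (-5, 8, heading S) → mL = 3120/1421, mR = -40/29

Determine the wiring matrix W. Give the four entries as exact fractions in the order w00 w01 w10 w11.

1/2 1/2 0 -1/2

obs A: pose=(-5,-3,S) → sL=32/13, sR=32/5, mL=288/65, mR=-16/5
obs B: pose=(-5,8,S) → sL=80/49, sR=80/29, mL=3120/1421, mR=-40/29
sensor matrix S = [[32/13, 32/5], [80/49, 80/29]]; det S = -67584/18473
solve [mL_A; mL_B] = S·[w00; w01] and [mR_A; mR_B] = S·[w10; w11]:
  w00 = 1/2, w01 = 1/2, w10 = 0, w11 = -1/2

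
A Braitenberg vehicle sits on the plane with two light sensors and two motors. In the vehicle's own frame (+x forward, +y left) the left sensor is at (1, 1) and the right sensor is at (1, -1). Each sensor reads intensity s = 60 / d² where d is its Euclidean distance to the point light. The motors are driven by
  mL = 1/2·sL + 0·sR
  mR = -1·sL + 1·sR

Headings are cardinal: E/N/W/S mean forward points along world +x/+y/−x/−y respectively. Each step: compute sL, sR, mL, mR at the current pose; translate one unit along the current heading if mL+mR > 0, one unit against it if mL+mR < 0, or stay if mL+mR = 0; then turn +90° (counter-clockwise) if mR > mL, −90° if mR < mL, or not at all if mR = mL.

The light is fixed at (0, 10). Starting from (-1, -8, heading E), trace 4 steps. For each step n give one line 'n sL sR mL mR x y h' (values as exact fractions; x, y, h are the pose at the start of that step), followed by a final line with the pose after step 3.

0 60/289 60/361 30/289 -4320/104329 -1 -8 E
1 30/181 30/181 15/181 0 0 -8 S
2 60/401 12/65 30/401 912/26065 0 -9 W
3 15/82 5/27 15/164 5/2214 -1 -9 N
final -1 -8 E

n=0: pose=(-1,-8,E); sL=60/289, sR=60/361; mL=30/289, mR=-4320/104329; mL+mR=6510/104329 → advance +1; mR−mL=-15150/104329 → turn -1·90°
n=1: pose=(0,-8,S); sL=30/181, sR=30/181; mL=15/181, mR=0; mL+mR=15/181 → advance +1; mR−mL=-15/181 → turn -1·90°
n=2: pose=(0,-9,W); sL=60/401, sR=12/65; mL=30/401, mR=912/26065; mL+mR=2862/26065 → advance +1; mR−mL=-1038/26065 → turn -1·90°
n=3: pose=(-1,-9,N); sL=15/82, sR=5/27; mL=15/164, mR=5/2214; mL+mR=415/4428 → advance +1; mR−mL=-395/4428 → turn -1·90°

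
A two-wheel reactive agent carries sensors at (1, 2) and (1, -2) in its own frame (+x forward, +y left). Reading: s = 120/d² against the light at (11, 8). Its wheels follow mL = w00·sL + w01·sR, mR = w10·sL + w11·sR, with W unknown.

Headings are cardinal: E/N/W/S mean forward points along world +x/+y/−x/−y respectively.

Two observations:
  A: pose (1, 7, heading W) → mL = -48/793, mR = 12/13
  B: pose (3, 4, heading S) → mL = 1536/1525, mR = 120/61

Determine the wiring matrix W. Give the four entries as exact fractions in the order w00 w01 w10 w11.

obs A: pose=(1,7,W) → sL=12/13, sR=60/61, mL=-48/793, mR=12/13
obs B: pose=(3,4,S) → sL=120/61, sR=24/25, mL=1536/1525, mR=120/61
sensor matrix S = [[12/13, 60/61], [120/61, 24/25]]; det S = -1268352/1209325
solve [mL_A; mL_B] = S·[w00; w01] and [mR_A; mR_B] = S·[w10; w11]:
  w00 = 1, w01 = -1, w10 = 1, w11 = 0

1 -1 1 0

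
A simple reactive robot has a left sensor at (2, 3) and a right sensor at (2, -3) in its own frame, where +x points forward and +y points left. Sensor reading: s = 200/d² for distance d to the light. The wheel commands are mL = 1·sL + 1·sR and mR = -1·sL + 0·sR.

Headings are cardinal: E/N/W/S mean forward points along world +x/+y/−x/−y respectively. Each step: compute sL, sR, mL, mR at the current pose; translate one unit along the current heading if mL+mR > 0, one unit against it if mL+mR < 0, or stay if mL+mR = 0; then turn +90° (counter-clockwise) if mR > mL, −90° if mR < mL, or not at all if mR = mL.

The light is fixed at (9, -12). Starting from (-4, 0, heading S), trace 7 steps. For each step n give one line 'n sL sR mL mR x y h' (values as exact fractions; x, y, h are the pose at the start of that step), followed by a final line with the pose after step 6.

0 1 50/89 139/89 -1 -4 0 S
1 200/289 200/421 142000/121669 -200/289 -4 -1 W
2 100/229 20/29 7480/6641 -100/229 -5 -1 N
3 200/369 8/9 176/123 -200/369 -5 0 E
4 1 50/89 139/89 -1 -4 0 S
5 200/289 200/421 142000/121669 -200/289 -4 -1 W
6 100/229 20/29 7480/6641 -100/229 -5 -1 N
final -5 0 E

n=0: pose=(-4,0,S); sL=1, sR=50/89; mL=139/89, mR=-1; mL+mR=50/89 → advance +1; mR−mL=-228/89 → turn -1·90°
n=1: pose=(-4,-1,W); sL=200/289, sR=200/421; mL=142000/121669, mR=-200/289; mL+mR=200/421 → advance +1; mR−mL=-226200/121669 → turn -1·90°
n=2: pose=(-5,-1,N); sL=100/229, sR=20/29; mL=7480/6641, mR=-100/229; mL+mR=20/29 → advance +1; mR−mL=-10380/6641 → turn -1·90°
n=3: pose=(-5,0,E); sL=200/369, sR=8/9; mL=176/123, mR=-200/369; mL+mR=8/9 → advance +1; mR−mL=-728/369 → turn -1·90°
n=4: pose=(-4,0,S); sL=1, sR=50/89; mL=139/89, mR=-1; mL+mR=50/89 → advance +1; mR−mL=-228/89 → turn -1·90°
n=5: pose=(-4,-1,W); sL=200/289, sR=200/421; mL=142000/121669, mR=-200/289; mL+mR=200/421 → advance +1; mR−mL=-226200/121669 → turn -1·90°
n=6: pose=(-5,-1,N); sL=100/229, sR=20/29; mL=7480/6641, mR=-100/229; mL+mR=20/29 → advance +1; mR−mL=-10380/6641 → turn -1·90°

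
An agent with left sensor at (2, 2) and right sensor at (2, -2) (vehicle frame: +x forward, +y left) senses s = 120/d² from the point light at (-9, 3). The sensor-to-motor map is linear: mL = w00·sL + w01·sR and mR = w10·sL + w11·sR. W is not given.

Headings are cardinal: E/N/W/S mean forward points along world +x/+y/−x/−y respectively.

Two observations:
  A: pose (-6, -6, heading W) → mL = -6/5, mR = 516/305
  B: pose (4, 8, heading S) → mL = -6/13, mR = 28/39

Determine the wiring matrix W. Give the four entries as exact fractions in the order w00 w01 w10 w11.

obs A: pose=(-6,-6,W) → sL=60/61, sR=12/5, mL=-6/5, mR=516/305
obs B: pose=(4,8,S) → sL=20/39, sR=12/13, mL=-6/13, mR=28/39
sensor matrix S = [[60/61, 12/5], [20/39, 12/13]]; det S = -256/793
solve [mL_A; mL_B] = S·[w00; w01] and [mR_A; mR_B] = S·[w10; w11]:
  w00 = 0, w01 = -1/2, w10 = 1/2, w11 = 1/2

0 -1/2 1/2 1/2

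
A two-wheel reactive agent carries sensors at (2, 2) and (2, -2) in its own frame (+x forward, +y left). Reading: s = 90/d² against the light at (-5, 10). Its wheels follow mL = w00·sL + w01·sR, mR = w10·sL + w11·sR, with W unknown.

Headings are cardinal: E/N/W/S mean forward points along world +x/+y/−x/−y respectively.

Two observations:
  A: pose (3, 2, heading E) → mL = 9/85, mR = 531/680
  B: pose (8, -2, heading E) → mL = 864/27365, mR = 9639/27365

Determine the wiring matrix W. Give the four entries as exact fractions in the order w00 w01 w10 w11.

obs A: pose=(3,2,E) → sL=45/68, sR=9/20, mL=9/85, mR=531/680
obs B: pose=(8,-2,E) → sL=18/65, sR=90/421, mL=864/27365, mR=9639/27365
sensor matrix S = [[45/68, 9/20], [18/65, 90/421]]; det S = 39204/2326025
solve [mL_A; mL_B] = S·[w00; w01] and [mR_A; mR_B] = S·[w10; w11]:
  w00 = 1/2, w01 = -1/2, w10 = 1/2, w11 = 1

1/2 -1/2 1/2 1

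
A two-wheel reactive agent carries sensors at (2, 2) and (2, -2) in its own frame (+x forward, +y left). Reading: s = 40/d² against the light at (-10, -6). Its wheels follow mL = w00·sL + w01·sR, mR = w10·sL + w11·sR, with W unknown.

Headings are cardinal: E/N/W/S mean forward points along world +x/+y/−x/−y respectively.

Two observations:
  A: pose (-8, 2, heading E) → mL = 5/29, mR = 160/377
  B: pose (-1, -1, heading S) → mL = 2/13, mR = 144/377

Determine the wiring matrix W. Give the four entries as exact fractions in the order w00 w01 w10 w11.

1/2 0 -1 1

obs A: pose=(-8,2,E) → sL=10/29, sR=10/13, mL=5/29, mR=160/377
obs B: pose=(-1,-1,S) → sL=4/13, sR=20/29, mL=2/13, mR=144/377
sensor matrix S = [[10/29, 10/13], [4/13, 20/29]]; det S = 160/142129
solve [mL_A; mL_B] = S·[w00; w01] and [mR_A; mR_B] = S·[w10; w11]:
  w00 = 1/2, w01 = 0, w10 = -1, w11 = 1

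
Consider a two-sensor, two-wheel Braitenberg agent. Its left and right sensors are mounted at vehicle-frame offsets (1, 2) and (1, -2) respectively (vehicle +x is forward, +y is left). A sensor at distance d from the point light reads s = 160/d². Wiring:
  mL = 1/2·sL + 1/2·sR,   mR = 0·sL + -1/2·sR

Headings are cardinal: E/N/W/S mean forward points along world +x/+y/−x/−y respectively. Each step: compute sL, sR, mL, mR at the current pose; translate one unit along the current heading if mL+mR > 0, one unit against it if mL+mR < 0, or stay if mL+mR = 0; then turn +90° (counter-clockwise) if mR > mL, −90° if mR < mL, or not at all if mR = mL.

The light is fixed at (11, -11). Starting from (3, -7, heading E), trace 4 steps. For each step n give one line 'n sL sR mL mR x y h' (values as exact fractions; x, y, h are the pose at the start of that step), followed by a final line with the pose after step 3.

n=0: pose=(3,-7,E); sL=32/17, sR=160/53; mL=2208/901, mR=-80/53; mL+mR=16/17 → advance +1; mR−mL=-3568/901 → turn -1·90°
n=1: pose=(4,-7,S); sL=80/17, sR=16/9; mL=496/153, mR=-8/9; mL+mR=40/17 → advance +1; mR−mL=-632/153 → turn -1·90°
n=2: pose=(4,-8,W); sL=32/13, sR=160/89; mL=2464/1157, mR=-80/89; mL+mR=16/13 → advance +1; mR−mL=-3504/1157 → turn -1·90°
n=3: pose=(3,-8,N); sL=40/29, sR=40/13; mL=840/377, mR=-20/13; mL+mR=20/29 → advance +1; mR−mL=-1420/377 → turn -1·90°

0 32/17 160/53 2208/901 -80/53 3 -7 E
1 80/17 16/9 496/153 -8/9 4 -7 S
2 32/13 160/89 2464/1157 -80/89 4 -8 W
3 40/29 40/13 840/377 -20/13 3 -8 N
final 3 -7 E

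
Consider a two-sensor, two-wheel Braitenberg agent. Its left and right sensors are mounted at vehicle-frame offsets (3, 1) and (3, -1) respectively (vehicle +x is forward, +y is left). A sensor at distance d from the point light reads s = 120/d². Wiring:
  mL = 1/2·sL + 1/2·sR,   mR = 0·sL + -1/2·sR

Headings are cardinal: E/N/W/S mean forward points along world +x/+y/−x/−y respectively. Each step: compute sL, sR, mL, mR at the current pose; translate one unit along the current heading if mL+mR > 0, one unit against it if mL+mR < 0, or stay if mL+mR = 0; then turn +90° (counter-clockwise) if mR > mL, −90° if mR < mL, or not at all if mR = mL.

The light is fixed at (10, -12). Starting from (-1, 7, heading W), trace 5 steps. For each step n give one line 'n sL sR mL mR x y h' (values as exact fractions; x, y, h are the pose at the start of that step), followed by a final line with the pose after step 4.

n=0: pose=(-1,7,W); sL=3/13, sR=30/149; mL=837/3874, mR=-15/149; mL+mR=3/26 → advance +1; mR−mL=-1227/3874 → turn -1·90°
n=1: pose=(-2,7,N); sL=120/653, sR=24/121; mL=15096/79013, mR=-12/121; mL+mR=60/653 → advance +1; mR−mL=-22932/79013 → turn -1·90°
n=2: pose=(-2,8,E); sL=20/87, sR=60/221; mL=4820/19227, mR=-30/221; mL+mR=10/87 → advance +1; mR−mL=-7430/19227 → turn -1·90°
n=3: pose=(-1,8,S); sL=120/389, sR=120/433; mL=49320/168437, mR=-60/433; mL+mR=60/389 → advance +1; mR−mL=-72660/168437 → turn -1·90°
n=4: pose=(-1,7,W); sL=3/13, sR=30/149; mL=837/3874, mR=-15/149; mL+mR=3/26 → advance +1; mR−mL=-1227/3874 → turn -1·90°

0 3/13 30/149 837/3874 -15/149 -1 7 W
1 120/653 24/121 15096/79013 -12/121 -2 7 N
2 20/87 60/221 4820/19227 -30/221 -2 8 E
3 120/389 120/433 49320/168437 -60/433 -1 8 S
4 3/13 30/149 837/3874 -15/149 -1 7 W
final -2 7 N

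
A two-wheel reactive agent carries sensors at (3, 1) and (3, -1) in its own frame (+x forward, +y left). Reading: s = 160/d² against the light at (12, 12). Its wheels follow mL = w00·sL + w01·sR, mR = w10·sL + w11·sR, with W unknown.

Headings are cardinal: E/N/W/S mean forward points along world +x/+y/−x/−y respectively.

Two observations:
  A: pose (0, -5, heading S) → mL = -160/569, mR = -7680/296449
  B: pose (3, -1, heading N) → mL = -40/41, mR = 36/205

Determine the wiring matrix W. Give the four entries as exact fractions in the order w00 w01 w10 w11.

obs A: pose=(0,-5,S) → sL=160/521, sR=160/569, mL=-160/569, mR=-7680/296449
obs B: pose=(3,-1,N) → sL=4/5, sR=40/41, mL=-40/41, mR=36/205
sensor matrix S = [[160/521, 160/569], [4/5, 40/41]]; det S = 907392/12154409
solve [mL_A; mL_B] = S·[w00; w01] and [mR_A; mR_B] = S·[w10; w11]:
  w00 = 0, w01 = -1, w10 = -1, w11 = 1

0 -1 -1 1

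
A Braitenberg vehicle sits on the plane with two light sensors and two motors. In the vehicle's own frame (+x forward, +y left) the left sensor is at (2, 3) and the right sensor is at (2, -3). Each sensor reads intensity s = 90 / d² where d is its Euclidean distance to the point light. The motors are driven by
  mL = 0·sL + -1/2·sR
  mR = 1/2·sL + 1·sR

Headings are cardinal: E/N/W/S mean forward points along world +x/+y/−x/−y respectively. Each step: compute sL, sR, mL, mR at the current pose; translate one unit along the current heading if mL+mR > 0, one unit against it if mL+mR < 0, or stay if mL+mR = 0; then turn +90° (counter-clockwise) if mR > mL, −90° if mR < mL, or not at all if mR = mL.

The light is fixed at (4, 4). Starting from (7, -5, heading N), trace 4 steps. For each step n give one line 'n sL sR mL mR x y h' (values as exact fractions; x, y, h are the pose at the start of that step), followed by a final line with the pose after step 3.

0 90/49 18/17 -9/17 1647/833 7 -5 N
1 45/61 45/13 -45/26 6075/1586 7 -4 W
2 18/25 90/101 -45/101 3159/2525 6 -4 S
3 45/26 9/16 -9/32 297/208 6 -5 E
final 7 -5 N

n=0: pose=(7,-5,N); sL=90/49, sR=18/17; mL=-9/17, mR=1647/833; mL+mR=1206/833 → advance +1; mR−mL=2088/833 → turn +1·90°
n=1: pose=(7,-4,W); sL=45/61, sR=45/13; mL=-45/26, mR=6075/1586; mL+mR=1665/793 → advance +1; mR−mL=4410/793 → turn +1·90°
n=2: pose=(6,-4,S); sL=18/25, sR=90/101; mL=-45/101, mR=3159/2525; mL+mR=2034/2525 → advance +1; mR−mL=4284/2525 → turn +1·90°
n=3: pose=(6,-5,E); sL=45/26, sR=9/16; mL=-9/32, mR=297/208; mL+mR=477/416 → advance +1; mR−mL=711/416 → turn +1·90°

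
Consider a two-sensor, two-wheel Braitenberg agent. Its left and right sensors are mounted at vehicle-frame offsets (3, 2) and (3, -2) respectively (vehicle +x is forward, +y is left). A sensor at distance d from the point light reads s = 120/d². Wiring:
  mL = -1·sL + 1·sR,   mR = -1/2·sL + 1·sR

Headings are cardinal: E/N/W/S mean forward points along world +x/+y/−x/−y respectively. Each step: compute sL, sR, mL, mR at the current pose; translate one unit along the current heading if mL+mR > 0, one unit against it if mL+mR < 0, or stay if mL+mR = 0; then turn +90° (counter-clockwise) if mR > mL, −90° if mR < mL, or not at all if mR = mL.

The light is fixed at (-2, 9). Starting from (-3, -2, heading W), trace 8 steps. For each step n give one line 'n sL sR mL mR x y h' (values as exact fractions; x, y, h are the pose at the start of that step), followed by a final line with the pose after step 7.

0 24/37 120/97 2112/3589 3276/3589 -3 -2 W
1 30/49 30/53 -120/2597 675/2597 -4 -2 S
2 120/101 120/197 -11520/19897 300/19897 -4 -3 E
3 60/53 60/41 720/2173 1950/2173 -5 -3 N
4 24/41 40/39 704/1599 1172/1599 -5 -2 W
5 3/5 15/29 -12/145 63/290 -6 -2 S
6 120/101 120/197 -11520/19897 300/19897 -6 -3 E
7 12/13 4/3 16/39 34/39 -7 -3 N
final -7 -2 W

n=0: pose=(-3,-2,W); sL=24/37, sR=120/97; mL=2112/3589, mR=3276/3589; mL+mR=5388/3589 → advance +1; mR−mL=12/37 → turn +1·90°
n=1: pose=(-4,-2,S); sL=30/49, sR=30/53; mL=-120/2597, mR=675/2597; mL+mR=555/2597 → advance +1; mR−mL=15/49 → turn +1·90°
n=2: pose=(-4,-3,E); sL=120/101, sR=120/197; mL=-11520/19897, mR=300/19897; mL+mR=-11220/19897 → advance -1; mR−mL=60/101 → turn +1·90°
n=3: pose=(-5,-3,N); sL=60/53, sR=60/41; mL=720/2173, mR=1950/2173; mL+mR=2670/2173 → advance +1; mR−mL=30/53 → turn +1·90°
n=4: pose=(-5,-2,W); sL=24/41, sR=40/39; mL=704/1599, mR=1172/1599; mL+mR=1876/1599 → advance +1; mR−mL=12/41 → turn +1·90°
n=5: pose=(-6,-2,S); sL=3/5, sR=15/29; mL=-12/145, mR=63/290; mL+mR=39/290 → advance +1; mR−mL=3/10 → turn +1·90°
n=6: pose=(-6,-3,E); sL=120/101, sR=120/197; mL=-11520/19897, mR=300/19897; mL+mR=-11220/19897 → advance -1; mR−mL=60/101 → turn +1·90°
n=7: pose=(-7,-3,N); sL=12/13, sR=4/3; mL=16/39, mR=34/39; mL+mR=50/39 → advance +1; mR−mL=6/13 → turn +1·90°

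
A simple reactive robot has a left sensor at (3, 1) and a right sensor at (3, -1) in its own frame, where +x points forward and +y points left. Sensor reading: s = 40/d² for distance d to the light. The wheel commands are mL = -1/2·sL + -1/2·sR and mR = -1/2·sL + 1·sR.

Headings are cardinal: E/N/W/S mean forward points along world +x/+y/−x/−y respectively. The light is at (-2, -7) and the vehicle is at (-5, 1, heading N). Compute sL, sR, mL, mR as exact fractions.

left sensor world pos  = (-6, 4); dL² = 137
right sensor world pos = (-4, 4); dR² = 125
sL = 40/137 = 40/137
sR = 40/125 = 8/25
mL = -1/2·sL + -1/2·sR = -1048/3425
mR = -1/2·sL + 1·sR = 596/3425

40/137 8/25 -1048/3425 596/3425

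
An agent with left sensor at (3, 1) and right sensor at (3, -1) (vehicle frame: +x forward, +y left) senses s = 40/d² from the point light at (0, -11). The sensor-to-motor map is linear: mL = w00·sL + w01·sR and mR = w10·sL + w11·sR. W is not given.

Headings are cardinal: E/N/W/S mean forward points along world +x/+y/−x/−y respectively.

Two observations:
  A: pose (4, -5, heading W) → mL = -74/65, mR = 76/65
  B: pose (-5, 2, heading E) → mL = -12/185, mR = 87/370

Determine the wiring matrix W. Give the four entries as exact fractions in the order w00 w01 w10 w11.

obs A: pose=(4,-5,W) → sL=20/13, sR=4/5, mL=-74/65, mR=76/65
obs B: pose=(-5,2,E) → sL=1/5, sR=10/37, mL=-12/185, mR=87/370
sensor matrix S = [[20/13, 4/5], [1/5, 10/37]]; det S = 3076/12025
solve [mL_A; mL_B] = S·[w00; w01] and [mR_A; mR_B] = S·[w10; w11]:
  w00 = -1, w01 = 1/2, w10 = 1/2, w11 = 1/2

-1 1/2 1/2 1/2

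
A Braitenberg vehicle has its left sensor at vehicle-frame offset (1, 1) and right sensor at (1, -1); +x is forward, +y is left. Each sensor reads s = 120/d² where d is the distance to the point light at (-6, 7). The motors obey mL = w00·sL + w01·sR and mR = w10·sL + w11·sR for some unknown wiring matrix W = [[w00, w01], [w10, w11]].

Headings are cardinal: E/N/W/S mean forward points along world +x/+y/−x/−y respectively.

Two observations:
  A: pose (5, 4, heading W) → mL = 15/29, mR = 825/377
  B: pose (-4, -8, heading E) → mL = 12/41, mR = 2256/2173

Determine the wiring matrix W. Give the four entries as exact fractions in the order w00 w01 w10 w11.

obs A: pose=(5,4,W) → sL=30/29, sR=15/13, mL=15/29, mR=825/377
obs B: pose=(-4,-8,E) → sL=24/41, sR=24/53, mL=12/41, mR=2256/2173
sensor matrix S = [[30/29, 15/13], [24/41, 24/53]]; det S = -169560/819221
solve [mL_A; mL_B] = S·[w00; w01] and [mR_A; mR_B] = S·[w10; w11]:
  w00 = 1/2, w01 = 0, w10 = 1, w11 = 1

1/2 0 1 1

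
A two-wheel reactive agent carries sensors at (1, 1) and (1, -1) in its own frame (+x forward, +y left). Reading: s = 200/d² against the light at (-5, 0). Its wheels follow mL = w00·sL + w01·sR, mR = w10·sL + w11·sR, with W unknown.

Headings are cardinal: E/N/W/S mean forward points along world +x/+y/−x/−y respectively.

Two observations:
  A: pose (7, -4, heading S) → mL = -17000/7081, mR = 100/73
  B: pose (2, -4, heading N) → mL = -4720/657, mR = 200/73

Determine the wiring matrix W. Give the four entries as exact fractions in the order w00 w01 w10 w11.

-1 -1 0 1

obs A: pose=(7,-4,S) → sL=100/97, sR=100/73, mL=-17000/7081, mR=100/73
obs B: pose=(2,-4,N) → sL=40/9, sR=200/73, mL=-4720/657, mR=200/73
sensor matrix S = [[100/97, 100/73], [40/9, 200/73]]; det S = -208000/63729
solve [mL_A; mL_B] = S·[w00; w01] and [mR_A; mR_B] = S·[w10; w11]:
  w00 = -1, w01 = -1, w10 = 0, w11 = 1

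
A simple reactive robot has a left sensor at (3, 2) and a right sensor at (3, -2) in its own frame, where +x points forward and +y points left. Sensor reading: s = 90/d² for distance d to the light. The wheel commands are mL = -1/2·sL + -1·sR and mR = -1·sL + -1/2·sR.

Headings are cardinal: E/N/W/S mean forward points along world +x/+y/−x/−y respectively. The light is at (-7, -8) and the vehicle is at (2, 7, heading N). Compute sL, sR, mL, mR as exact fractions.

90/373 18/89 -10719/33197 -11367/33197

left sensor world pos  = (0, 10); dL² = 373
right sensor world pos = (4, 10); dR² = 445
sL = 90/373 = 90/373
sR = 90/445 = 18/89
mL = -1/2·sL + -1·sR = -10719/33197
mR = -1·sL + -1/2·sR = -11367/33197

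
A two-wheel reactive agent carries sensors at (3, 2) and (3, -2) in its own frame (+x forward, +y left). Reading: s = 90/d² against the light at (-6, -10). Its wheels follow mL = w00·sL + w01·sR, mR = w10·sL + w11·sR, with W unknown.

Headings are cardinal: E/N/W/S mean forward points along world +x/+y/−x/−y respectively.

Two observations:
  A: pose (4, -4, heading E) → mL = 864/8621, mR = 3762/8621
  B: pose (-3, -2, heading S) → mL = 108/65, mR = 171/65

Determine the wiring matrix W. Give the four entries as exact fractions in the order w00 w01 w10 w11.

obs A: pose=(4,-4,E) → sL=90/233, sR=18/37, mL=864/8621, mR=3762/8621
obs B: pose=(-3,-2,S) → sL=9/5, sR=45/13, mL=108/65, mR=171/65
sensor matrix S = [[90/233, 18/37], [9/5, 45/13]]; det S = 258552/560365
solve [mL_A; mL_B] = S·[w00; w01] and [mR_A; mR_B] = S·[w10; w11]:
  w00 = -1, w01 = 1, w10 = 1/2, w11 = 1/2

-1 1 1/2 1/2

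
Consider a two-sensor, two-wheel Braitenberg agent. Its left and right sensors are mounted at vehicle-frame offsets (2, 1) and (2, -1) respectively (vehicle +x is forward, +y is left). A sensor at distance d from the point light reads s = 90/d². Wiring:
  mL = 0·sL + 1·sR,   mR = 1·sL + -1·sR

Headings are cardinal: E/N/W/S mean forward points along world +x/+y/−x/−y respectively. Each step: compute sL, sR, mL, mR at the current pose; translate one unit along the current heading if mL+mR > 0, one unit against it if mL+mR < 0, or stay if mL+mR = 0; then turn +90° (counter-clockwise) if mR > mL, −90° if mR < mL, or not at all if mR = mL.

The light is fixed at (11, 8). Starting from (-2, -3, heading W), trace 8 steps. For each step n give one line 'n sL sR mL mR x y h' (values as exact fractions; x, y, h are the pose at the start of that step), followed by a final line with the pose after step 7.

n=0: pose=(-2,-3,W); sL=10/41, sR=18/65; mL=18/65, mR=-88/2665; mL+mR=10/41 → advance +1; mR−mL=-826/2665 → turn -1·90°
n=1: pose=(-3,-3,N); sL=5/17, sR=9/25; mL=9/25, mR=-28/425; mL+mR=5/17 → advance +1; mR−mL=-181/425 → turn -1·90°
n=2: pose=(-3,-2,E); sL=2/5, sR=18/53; mL=18/53, mR=16/265; mL+mR=2/5 → advance +1; mR−mL=-74/265 → turn -1·90°
n=3: pose=(-2,-2,S); sL=5/16, sR=9/34; mL=9/34, mR=13/272; mL+mR=5/16 → advance +1; mR−mL=-59/272 → turn -1·90°
n=4: pose=(-2,-3,W); sL=10/41, sR=18/65; mL=18/65, mR=-88/2665; mL+mR=10/41 → advance +1; mR−mL=-826/2665 → turn -1·90°
n=5: pose=(-3,-3,N); sL=5/17, sR=9/25; mL=9/25, mR=-28/425; mL+mR=5/17 → advance +1; mR−mL=-181/425 → turn -1·90°
n=6: pose=(-3,-2,E); sL=2/5, sR=18/53; mL=18/53, mR=16/265; mL+mR=2/5 → advance +1; mR−mL=-74/265 → turn -1·90°
n=7: pose=(-2,-2,S); sL=5/16, sR=9/34; mL=9/34, mR=13/272; mL+mR=5/16 → advance +1; mR−mL=-59/272 → turn -1·90°

0 10/41 18/65 18/65 -88/2665 -2 -3 W
1 5/17 9/25 9/25 -28/425 -3 -3 N
2 2/5 18/53 18/53 16/265 -3 -2 E
3 5/16 9/34 9/34 13/272 -2 -2 S
4 10/41 18/65 18/65 -88/2665 -2 -3 W
5 5/17 9/25 9/25 -28/425 -3 -3 N
6 2/5 18/53 18/53 16/265 -3 -2 E
7 5/16 9/34 9/34 13/272 -2 -2 S
final -2 -3 W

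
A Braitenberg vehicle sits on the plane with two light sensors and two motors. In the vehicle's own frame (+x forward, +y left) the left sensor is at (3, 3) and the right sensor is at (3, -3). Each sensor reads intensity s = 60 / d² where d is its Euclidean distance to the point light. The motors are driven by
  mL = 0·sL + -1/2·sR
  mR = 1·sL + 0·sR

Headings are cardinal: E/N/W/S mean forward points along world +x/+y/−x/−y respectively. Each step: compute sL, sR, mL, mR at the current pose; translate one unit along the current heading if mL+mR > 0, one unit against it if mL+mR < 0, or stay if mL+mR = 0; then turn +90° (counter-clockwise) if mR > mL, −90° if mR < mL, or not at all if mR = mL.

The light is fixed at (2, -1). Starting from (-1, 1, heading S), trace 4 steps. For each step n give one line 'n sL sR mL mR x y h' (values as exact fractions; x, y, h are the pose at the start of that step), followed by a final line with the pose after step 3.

0 60 60/37 -30/37 60 -1 1 S
1 15/4 15 -15/2 15/4 -1 0 E
2 12/13 60/17 -30/17 12/13 -2 0 N
3 30/29 30/29 -15/29 30/29 -2 -1 W
final -3 -1 S

n=0: pose=(-1,1,S); sL=60, sR=60/37; mL=-30/37, mR=60; mL+mR=2190/37 → advance +1; mR−mL=2250/37 → turn +1·90°
n=1: pose=(-1,0,E); sL=15/4, sR=15; mL=-15/2, mR=15/4; mL+mR=-15/4 → advance -1; mR−mL=45/4 → turn +1·90°
n=2: pose=(-2,0,N); sL=12/13, sR=60/17; mL=-30/17, mR=12/13; mL+mR=-186/221 → advance -1; mR−mL=594/221 → turn +1·90°
n=3: pose=(-2,-1,W); sL=30/29, sR=30/29; mL=-15/29, mR=30/29; mL+mR=15/29 → advance +1; mR−mL=45/29 → turn +1·90°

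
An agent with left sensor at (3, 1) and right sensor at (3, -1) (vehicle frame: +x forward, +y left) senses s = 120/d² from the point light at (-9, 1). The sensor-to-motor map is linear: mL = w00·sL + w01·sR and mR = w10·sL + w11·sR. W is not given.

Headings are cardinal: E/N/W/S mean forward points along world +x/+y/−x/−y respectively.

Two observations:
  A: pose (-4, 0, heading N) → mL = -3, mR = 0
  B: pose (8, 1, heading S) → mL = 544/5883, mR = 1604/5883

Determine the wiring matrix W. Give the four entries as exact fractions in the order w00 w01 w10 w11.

-1 1 -1/2 1

obs A: pose=(-4,0,N) → sL=6, sR=3, mL=-3, mR=0
obs B: pose=(8,1,S) → sL=40/111, sR=24/53, mL=544/5883, mR=1604/5883
sensor matrix S = [[6, 3], [40/111, 24/53]]; det S = 3208/1961
solve [mL_A; mL_B] = S·[w00; w01] and [mR_A; mR_B] = S·[w10; w11]:
  w00 = -1, w01 = 1, w10 = -1/2, w11 = 1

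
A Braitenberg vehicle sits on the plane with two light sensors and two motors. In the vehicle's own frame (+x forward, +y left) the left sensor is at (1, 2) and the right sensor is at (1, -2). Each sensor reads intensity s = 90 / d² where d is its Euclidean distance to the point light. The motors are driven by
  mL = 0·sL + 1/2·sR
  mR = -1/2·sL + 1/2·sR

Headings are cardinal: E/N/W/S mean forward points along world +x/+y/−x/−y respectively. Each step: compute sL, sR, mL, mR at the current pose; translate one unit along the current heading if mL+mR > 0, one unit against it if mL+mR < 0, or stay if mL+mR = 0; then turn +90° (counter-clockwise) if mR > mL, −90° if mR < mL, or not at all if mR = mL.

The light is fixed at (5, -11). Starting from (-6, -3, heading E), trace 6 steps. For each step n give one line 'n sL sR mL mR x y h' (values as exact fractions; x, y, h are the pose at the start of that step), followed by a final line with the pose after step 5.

0 9/20 45/68 45/136 9/85 -6 -3 E
1 90/113 90/193 45/193 -3600/21809 -5 -3 S
2 45/73 45/101 45/202 -630/7373 -5 -4 W
3 90/233 18/29 9/29 792/6757 -6 -4 N
4 9/20 45/68 45/136 9/85 -6 -3 E
5 90/113 90/193 45/193 -3600/21809 -5 -3 S
final -5 -4 W

n=0: pose=(-6,-3,E); sL=9/20, sR=45/68; mL=45/136, mR=9/85; mL+mR=297/680 → advance +1; mR−mL=-9/40 → turn -1·90°
n=1: pose=(-5,-3,S); sL=90/113, sR=90/193; mL=45/193, mR=-3600/21809; mL+mR=1485/21809 → advance +1; mR−mL=-45/113 → turn -1·90°
n=2: pose=(-5,-4,W); sL=45/73, sR=45/101; mL=45/202, mR=-630/7373; mL+mR=2025/14746 → advance +1; mR−mL=-45/146 → turn -1·90°
n=3: pose=(-6,-4,N); sL=90/233, sR=18/29; mL=9/29, mR=792/6757; mL+mR=2889/6757 → advance +1; mR−mL=-45/233 → turn -1·90°
n=4: pose=(-6,-3,E); sL=9/20, sR=45/68; mL=45/136, mR=9/85; mL+mR=297/680 → advance +1; mR−mL=-9/40 → turn -1·90°
n=5: pose=(-5,-3,S); sL=90/113, sR=90/193; mL=45/193, mR=-3600/21809; mL+mR=1485/21809 → advance +1; mR−mL=-45/113 → turn -1·90°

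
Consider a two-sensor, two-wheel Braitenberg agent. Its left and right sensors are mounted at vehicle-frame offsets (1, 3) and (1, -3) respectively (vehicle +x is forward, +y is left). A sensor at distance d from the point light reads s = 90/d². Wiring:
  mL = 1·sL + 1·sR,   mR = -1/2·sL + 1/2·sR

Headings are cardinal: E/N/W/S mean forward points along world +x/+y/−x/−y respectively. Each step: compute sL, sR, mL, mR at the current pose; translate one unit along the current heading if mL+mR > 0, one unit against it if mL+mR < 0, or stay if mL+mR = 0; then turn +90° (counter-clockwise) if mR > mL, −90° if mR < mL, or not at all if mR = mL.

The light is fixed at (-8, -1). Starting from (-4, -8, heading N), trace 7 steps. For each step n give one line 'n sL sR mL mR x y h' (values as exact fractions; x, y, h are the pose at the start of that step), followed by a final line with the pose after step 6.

n=0: pose=(-4,-8,N); sL=90/37, sR=18/17; mL=2196/629, mR=-432/629; mL+mR=1764/629 → advance +1; mR−mL=-2628/629 → turn -1·90°
n=1: pose=(-4,-7,E); sL=45/17, sR=45/53; mL=3150/901, mR=-810/901; mL+mR=2340/901 → advance +1; mR−mL=-3960/901 → turn -1·90°
n=2: pose=(-3,-7,S); sL=90/113, sR=90/53; mL=14940/5989, mR=2700/5989; mL+mR=17640/5989 → advance +1; mR−mL=-12240/5989 → turn -1·90°
n=3: pose=(-3,-8,W); sL=45/58, sR=45/16; mL=1665/464, mR=945/928; mL+mR=4275/928 → advance +1; mR−mL=-2385/928 → turn -1·90°
n=4: pose=(-4,-8,N); sL=90/37, sR=18/17; mL=2196/629, mR=-432/629; mL+mR=1764/629 → advance +1; mR−mL=-2628/629 → turn -1·90°
n=5: pose=(-4,-7,E); sL=45/17, sR=45/53; mL=3150/901, mR=-810/901; mL+mR=2340/901 → advance +1; mR−mL=-3960/901 → turn -1·90°
n=6: pose=(-3,-7,S); sL=90/113, sR=90/53; mL=14940/5989, mR=2700/5989; mL+mR=17640/5989 → advance +1; mR−mL=-12240/5989 → turn -1·90°

0 90/37 18/17 2196/629 -432/629 -4 -8 N
1 45/17 45/53 3150/901 -810/901 -4 -7 E
2 90/113 90/53 14940/5989 2700/5989 -3 -7 S
3 45/58 45/16 1665/464 945/928 -3 -8 W
4 90/37 18/17 2196/629 -432/629 -4 -8 N
5 45/17 45/53 3150/901 -810/901 -4 -7 E
6 90/113 90/53 14940/5989 2700/5989 -3 -7 S
final -3 -8 W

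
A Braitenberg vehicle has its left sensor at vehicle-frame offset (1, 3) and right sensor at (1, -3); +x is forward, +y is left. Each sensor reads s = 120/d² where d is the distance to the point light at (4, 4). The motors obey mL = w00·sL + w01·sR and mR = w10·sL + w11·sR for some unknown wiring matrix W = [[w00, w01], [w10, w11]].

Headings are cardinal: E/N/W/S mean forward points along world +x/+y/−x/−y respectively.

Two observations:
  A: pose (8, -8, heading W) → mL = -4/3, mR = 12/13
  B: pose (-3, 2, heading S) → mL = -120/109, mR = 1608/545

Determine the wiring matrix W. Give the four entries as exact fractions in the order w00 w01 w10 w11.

0 -1 1/2 1/2

obs A: pose=(8,-8,W) → sL=20/39, sR=4/3, mL=-4/3, mR=12/13
obs B: pose=(-3,2,S) → sL=24/5, sR=120/109, mL=-120/109, mR=1608/545
sensor matrix S = [[20/39, 4/3], [24/5, 120/109]]; det S = -41344/7085
solve [mL_A; mL_B] = S·[w00; w01] and [mR_A; mR_B] = S·[w10; w11]:
  w00 = 0, w01 = -1, w10 = 1/2, w11 = 1/2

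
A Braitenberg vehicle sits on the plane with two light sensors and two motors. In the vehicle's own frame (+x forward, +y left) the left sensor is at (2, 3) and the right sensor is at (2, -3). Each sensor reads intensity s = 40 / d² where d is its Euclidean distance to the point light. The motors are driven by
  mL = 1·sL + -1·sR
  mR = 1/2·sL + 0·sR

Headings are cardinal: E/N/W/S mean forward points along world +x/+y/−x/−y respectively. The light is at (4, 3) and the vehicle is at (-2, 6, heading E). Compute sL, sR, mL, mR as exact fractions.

10/13 5/2 -45/26 5/13

left sensor world pos  = (0, 9); dL² = 52
right sensor world pos = (0, 3); dR² = 16
sL = 40/52 = 10/13
sR = 40/16 = 5/2
mL = 1·sL + -1·sR = -45/26
mR = 1/2·sL + 0·sR = 5/13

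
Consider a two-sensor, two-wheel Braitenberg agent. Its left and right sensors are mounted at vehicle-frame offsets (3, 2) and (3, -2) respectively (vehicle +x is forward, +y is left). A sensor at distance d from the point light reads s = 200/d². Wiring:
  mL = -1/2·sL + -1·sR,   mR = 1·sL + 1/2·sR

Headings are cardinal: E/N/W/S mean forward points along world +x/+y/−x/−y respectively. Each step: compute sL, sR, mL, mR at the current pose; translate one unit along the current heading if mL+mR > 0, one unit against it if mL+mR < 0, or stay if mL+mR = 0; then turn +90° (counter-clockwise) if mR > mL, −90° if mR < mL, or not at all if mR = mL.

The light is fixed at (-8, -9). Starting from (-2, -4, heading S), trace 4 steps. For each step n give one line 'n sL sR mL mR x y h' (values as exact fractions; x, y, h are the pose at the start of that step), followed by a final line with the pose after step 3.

0 50/17 10 -195/17 135/17 -2 -4 S
1 40/29 200/97 -7740/2813 6780/2813 -2 -3 E
2 20/9 20/13 -310/117 350/117 -3 -3 N
3 200/29 40/17 -2860/493 3980/493 -3 -2 W
final -4 -2 S

n=0: pose=(-2,-4,S); sL=50/17, sR=10; mL=-195/17, mR=135/17; mL+mR=-60/17 → advance -1; mR−mL=330/17 → turn +1·90°
n=1: pose=(-2,-3,E); sL=40/29, sR=200/97; mL=-7740/2813, mR=6780/2813; mL+mR=-960/2813 → advance -1; mR−mL=14520/2813 → turn +1·90°
n=2: pose=(-3,-3,N); sL=20/9, sR=20/13; mL=-310/117, mR=350/117; mL+mR=40/117 → advance +1; mR−mL=220/39 → turn +1·90°
n=3: pose=(-3,-2,W); sL=200/29, sR=40/17; mL=-2860/493, mR=3980/493; mL+mR=1120/493 → advance +1; mR−mL=6840/493 → turn +1·90°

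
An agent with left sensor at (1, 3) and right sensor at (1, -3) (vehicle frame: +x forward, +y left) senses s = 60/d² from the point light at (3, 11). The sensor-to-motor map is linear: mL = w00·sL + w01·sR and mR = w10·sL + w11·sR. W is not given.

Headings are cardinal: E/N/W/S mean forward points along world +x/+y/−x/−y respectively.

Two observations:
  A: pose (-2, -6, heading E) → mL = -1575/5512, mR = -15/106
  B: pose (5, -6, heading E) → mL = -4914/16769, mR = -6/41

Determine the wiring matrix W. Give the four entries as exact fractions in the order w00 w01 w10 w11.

obs A: pose=(-2,-6,E) → sL=15/53, sR=15/104, mL=-1575/5512, mR=-15/106
obs B: pose=(5,-6,E) → sL=12/41, sR=60/409, mL=-4914/16769, mR=-6/41
sensor matrix S = [[15/53, 15/104], [12/41, 60/409]]; det S = -16065/23107682
solve [mL_A; mL_B] = S·[w00; w01] and [mR_A; mR_B] = S·[w10; w11]:
  w00 = -1/2, w01 = -1, w10 = -1/2, w11 = 0

-1/2 -1 -1/2 0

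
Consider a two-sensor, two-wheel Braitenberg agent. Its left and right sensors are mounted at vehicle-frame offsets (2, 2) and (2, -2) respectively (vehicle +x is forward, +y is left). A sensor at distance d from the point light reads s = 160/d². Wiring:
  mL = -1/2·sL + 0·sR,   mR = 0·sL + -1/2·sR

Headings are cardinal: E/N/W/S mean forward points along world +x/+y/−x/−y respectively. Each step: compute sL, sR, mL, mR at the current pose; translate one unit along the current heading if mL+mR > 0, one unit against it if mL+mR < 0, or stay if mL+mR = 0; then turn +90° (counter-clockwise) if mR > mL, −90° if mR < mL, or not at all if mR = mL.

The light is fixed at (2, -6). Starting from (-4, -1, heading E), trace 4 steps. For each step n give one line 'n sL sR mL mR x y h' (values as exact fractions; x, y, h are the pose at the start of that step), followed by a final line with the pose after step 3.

n=0: pose=(-4,-1,E); sL=32/13, sR=32/5; mL=-16/13, mR=-16/5; mL+mR=-288/65 → advance -1; mR−mL=-128/65 → turn -1·90°
n=1: pose=(-5,-1,S); sL=80/17, sR=16/9; mL=-40/17, mR=-8/9; mL+mR=-496/153 → advance -1; mR−mL=224/153 → turn +1·90°
n=2: pose=(-5,0,E); sL=160/89, sR=160/41; mL=-80/89, mR=-80/41; mL+mR=-10400/3649 → advance -1; mR−mL=-3840/3649 → turn -1·90°
n=3: pose=(-6,0,S); sL=40/13, sR=40/29; mL=-20/13, mR=-20/29; mL+mR=-840/377 → advance -1; mR−mL=320/377 → turn +1·90°

0 32/13 32/5 -16/13 -16/5 -4 -1 E
1 80/17 16/9 -40/17 -8/9 -5 -1 S
2 160/89 160/41 -80/89 -80/41 -5 0 E
3 40/13 40/29 -20/13 -20/29 -6 0 S
final -6 1 E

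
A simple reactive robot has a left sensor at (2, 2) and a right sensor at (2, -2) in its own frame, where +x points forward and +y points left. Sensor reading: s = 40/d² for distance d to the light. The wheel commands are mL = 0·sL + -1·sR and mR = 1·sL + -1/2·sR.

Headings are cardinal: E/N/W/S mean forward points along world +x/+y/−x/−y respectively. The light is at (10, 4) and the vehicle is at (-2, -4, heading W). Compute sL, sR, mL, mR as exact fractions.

left sensor world pos  = (-4, -6); dL² = 296
right sensor world pos = (-4, -2); dR² = 232
sL = 40/296 = 5/37
sR = 40/232 = 5/29
mL = 0·sL + -1·sR = -5/29
mR = 1·sL + -1/2·sR = 105/2146

5/37 5/29 -5/29 105/2146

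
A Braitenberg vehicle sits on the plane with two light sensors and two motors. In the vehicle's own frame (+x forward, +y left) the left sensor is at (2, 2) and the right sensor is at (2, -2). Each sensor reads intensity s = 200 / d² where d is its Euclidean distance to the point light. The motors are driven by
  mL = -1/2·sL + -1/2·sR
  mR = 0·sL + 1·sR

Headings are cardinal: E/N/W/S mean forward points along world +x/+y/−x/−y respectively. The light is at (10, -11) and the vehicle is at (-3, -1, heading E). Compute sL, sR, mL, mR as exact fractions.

40/53 40/37 -1800/1961 40/37

left sensor world pos  = (-1, 1); dL² = 265
right sensor world pos = (-1, -3); dR² = 185
sL = 200/265 = 40/53
sR = 200/185 = 40/37
mL = -1/2·sL + -1/2·sR = -1800/1961
mR = 0·sL + 1·sR = 40/37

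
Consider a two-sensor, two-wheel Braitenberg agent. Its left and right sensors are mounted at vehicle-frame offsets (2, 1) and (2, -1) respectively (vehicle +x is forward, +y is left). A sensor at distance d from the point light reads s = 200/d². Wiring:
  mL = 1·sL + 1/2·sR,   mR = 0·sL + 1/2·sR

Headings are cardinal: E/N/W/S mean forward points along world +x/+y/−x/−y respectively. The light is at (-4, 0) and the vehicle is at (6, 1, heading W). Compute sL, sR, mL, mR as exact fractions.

left sensor world pos  = (4, 0); dL² = 64
right sensor world pos = (4, 2); dR² = 68
sL = 200/64 = 25/8
sR = 200/68 = 50/17
mL = 1·sL + 1/2·sR = 625/136
mR = 0·sL + 1/2·sR = 25/17

25/8 50/17 625/136 25/17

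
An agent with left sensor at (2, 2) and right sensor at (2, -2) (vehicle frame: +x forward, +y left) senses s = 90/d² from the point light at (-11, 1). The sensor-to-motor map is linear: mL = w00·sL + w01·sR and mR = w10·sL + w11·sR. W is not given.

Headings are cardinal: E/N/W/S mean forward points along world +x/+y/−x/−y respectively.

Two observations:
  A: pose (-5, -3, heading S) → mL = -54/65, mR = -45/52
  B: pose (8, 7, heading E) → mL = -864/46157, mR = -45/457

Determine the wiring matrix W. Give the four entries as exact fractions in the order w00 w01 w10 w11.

1 -1 0 -1/2

obs A: pose=(-5,-3,S) → sL=9/10, sR=45/26, mL=-54/65, mR=-45/52
obs B: pose=(8,7,E) → sL=18/101, sR=90/457, mL=-864/46157, mR=-45/457
sensor matrix S = [[9/10, 45/26], [18/101, 90/457]]; det S = -78732/600041
solve [mL_A; mL_B] = S·[w00; w01] and [mR_A; mR_B] = S·[w10; w11]:
  w00 = 1, w01 = -1, w10 = 0, w11 = -1/2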